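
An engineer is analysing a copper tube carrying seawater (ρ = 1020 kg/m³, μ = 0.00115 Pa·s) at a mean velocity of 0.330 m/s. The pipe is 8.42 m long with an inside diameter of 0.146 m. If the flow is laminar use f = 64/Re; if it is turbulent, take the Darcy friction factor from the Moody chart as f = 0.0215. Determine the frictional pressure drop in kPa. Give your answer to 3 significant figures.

Reynolds number Re = ρVD/μ = 1020 · 0.33 · 0.146 / 0.00115 = 4.273e+04.
Re > 4000 → turbulent; use the Moody-chart value f = 0.0215.
Darcy-Weisbach: ΔP = f(L/D)(ρV²/2) = 0.0215·(8.42/0.146)·(1020·0.33²/2) = 0.0215·57.67·55.54 = 68.86 Pa.
ΔP = 68.86 Pa = 0.0689 kPa.

ΔP ≈ 0.0689 kPa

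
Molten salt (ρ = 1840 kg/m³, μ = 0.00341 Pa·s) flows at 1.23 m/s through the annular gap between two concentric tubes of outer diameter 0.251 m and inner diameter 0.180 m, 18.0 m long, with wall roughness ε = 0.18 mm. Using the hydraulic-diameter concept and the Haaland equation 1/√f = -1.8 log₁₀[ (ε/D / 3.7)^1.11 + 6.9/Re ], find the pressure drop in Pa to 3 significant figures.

Hydraulic diameter D_h = 4A/P = D_o - D_i = 0.251 - 0.18 = 0.071 m.
Re = ρVD_h/μ = 1840·1.23·0.071/0.00341 = 4.712e+04.
ε/D_h = 0.00018/0.071 = 0.00254; Haaland gives 1/√f = -1.8 log₁₀[0.000307+0.000146] = 6.018, so f = 0.02762.
ΔP = f(L/D_h)(ρV²/2) = 0.02762·18/0.071·1392 = 9745 Pa.

ΔP ≈ 9740 Pa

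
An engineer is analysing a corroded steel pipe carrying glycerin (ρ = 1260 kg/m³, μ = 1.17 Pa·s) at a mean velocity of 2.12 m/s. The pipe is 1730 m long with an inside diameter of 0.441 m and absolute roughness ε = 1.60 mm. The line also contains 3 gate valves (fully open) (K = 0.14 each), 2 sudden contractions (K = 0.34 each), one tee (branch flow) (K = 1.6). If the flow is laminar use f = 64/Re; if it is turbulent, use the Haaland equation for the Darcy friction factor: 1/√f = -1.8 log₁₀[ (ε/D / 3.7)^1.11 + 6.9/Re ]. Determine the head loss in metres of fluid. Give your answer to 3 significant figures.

Reynolds number Re = ρVD/μ = 1260 · 2.12 · 0.441 / 1.17 = 1007.
Re < 2300 → laminar flow, so f = 64/Re = 64/1007 = 0.06357 (the turbulent correlation is not needed).
Total minor-loss coefficient ΣK = 3·0.14 + 2·0.34 + 1·1.6 = 2.7.
ΔP = [f·L/D + ΣK]·(ρV²/2) = [0.06357·1730/0.441 + 2.7]·(1260·2.12²/2) = [249.4 + 2.7]·2831 = 7.137e+05 Pa.
Head loss h_f = ΔP/(ρg) = 7.137e+05/(1260·9.81) = 57.7 m.

h_f ≈ 57.7 m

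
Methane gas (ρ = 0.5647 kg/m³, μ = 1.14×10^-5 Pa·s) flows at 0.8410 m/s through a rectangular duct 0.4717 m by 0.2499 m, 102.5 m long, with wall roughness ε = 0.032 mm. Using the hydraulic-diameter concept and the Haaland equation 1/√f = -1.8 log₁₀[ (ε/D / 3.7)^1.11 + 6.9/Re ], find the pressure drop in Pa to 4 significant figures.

ΔP ≈ 1.789 Pa

Hydraulic diameter D_h = 4A/P = 4·(0.4717·0.2499)/(2·(0.4717+0.2499)) = 0.4715/1.443 = 0.3267 m.
Re = ρVD_h/μ = 0.5647·0.841·0.3267/1.14e-05 = 1.361e+04.
ε/D_h = 3.2e-05/0.3267 = 9.79e-05; Haaland gives 1/√f = -1.8 log₁₀[8.3e-06+0.000507] = 5.918, so f = 0.02855.
ΔP = f(L/D_h)(ρV²/2) = 0.02855·102.5/0.3267·0.1997 = 1.789 Pa.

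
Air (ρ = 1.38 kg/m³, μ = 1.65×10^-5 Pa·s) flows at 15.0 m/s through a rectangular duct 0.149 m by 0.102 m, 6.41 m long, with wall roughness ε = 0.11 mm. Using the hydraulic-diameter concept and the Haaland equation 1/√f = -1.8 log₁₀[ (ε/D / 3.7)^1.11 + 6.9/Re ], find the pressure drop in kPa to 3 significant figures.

ΔP ≈ 0.172 kPa

Hydraulic diameter D_h = 4A/P = 4·(0.149·0.102)/(2·(0.149+0.102)) = 0.06079/0.502 = 0.1211 m.
Re = ρVD_h/μ = 1.38·15·0.1211/1.65e-05 = 1.519e+05.
ε/D_h = 0.00011/0.1211 = 0.000908; Haaland gives 1/√f = -1.8 log₁₀[9.84e-05+4.54e-05] = 6.916, so f = 0.02091.
ΔP = f(L/D_h)(ρV²/2) = 0.02091·6.41/0.1211·155.2 = 171.8 Pa.
ΔP = 0.172 kPa.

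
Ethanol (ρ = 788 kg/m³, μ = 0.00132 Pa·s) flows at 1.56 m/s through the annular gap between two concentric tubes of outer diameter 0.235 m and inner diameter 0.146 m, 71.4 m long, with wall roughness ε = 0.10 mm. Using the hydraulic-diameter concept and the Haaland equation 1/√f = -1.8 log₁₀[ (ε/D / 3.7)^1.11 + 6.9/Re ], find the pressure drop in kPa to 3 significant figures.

ΔP ≈ 17.5 kPa

Hydraulic diameter D_h = 4A/P = D_o - D_i = 0.235 - 0.146 = 0.089 m.
Re = ρVD_h/μ = 788·1.56·0.089/0.00132 = 8.288e+04.
ε/D_h = 0.0001/0.089 = 0.00112; Haaland gives 1/√f = -1.8 log₁₀[0.000125+8.32e-05] = 6.628, so f = 0.02276.
ΔP = f(L/D_h)(ρV²/2) = 0.02276·71.4/0.089·958.8 = 1.751e+04 Pa.
ΔP = 17.5 kPa.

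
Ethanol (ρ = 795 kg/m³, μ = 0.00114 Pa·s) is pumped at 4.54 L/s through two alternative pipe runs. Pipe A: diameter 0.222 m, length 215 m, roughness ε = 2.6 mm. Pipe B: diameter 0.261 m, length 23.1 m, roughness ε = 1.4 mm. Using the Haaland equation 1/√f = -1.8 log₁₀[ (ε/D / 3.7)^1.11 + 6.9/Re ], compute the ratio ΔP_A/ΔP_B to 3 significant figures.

Pipe A: V = Q/A = 0.00454/0.03871 = 0.1173 m/s; Re = 1.816e+04; ε/D = 0.0117; Haaland → f = 0.04278; ΔP_A = f(L/D)(ρV²/2) = 226.6 Pa.
Pipe B: V = Q/A = 0.00454/0.0535 = 0.08486 m/s; Re = 1.544e+04; ε/D = 0.00536; Haaland → f = 0.03575; ΔP_B = f(L/D)(ρV²/2) = 9.057 Pa.
ΔP_A/ΔP_B = 226.6/9.057 = 25.0.

ΔP_A/ΔP_B ≈ 25.0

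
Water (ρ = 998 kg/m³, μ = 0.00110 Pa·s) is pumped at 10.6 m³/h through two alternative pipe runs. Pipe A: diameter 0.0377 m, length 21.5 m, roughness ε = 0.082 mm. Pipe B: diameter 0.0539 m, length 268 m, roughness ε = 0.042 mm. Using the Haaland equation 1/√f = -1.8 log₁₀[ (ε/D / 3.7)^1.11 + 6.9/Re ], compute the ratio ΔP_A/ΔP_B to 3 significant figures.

Pipe A: V = Q/A = 0.002944/0.001116 = 2.638 m/s; Re = 9.022e+04; ε/D = 0.00218; Haaland → f = 0.02558; ΔP_A = f(L/D)(ρV²/2) = 5.064e+04 Pa.
Pipe B: V = Q/A = 0.002944/0.002282 = 1.29 m/s; Re = 6.31e+04; ε/D = 0.000779; Haaland → f = 0.02235; ΔP_B = f(L/D)(ρV²/2) = 9.235e+04 Pa.
ΔP_A/ΔP_B = 5.064e+04/9.235e+04 = 0.548.

ΔP_A/ΔP_B ≈ 0.548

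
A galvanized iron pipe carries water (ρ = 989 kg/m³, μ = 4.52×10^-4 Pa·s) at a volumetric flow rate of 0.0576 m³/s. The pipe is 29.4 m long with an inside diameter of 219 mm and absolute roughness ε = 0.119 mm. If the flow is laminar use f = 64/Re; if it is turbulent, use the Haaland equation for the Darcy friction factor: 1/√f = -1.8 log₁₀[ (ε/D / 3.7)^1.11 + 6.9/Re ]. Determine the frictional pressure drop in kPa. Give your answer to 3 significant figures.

ΔP ≈ 2.73 kPa

Cross-sectional area A = πD²/4 = π(0.219)²/4 = 0.03767 m²; mean velocity V = Q/A = 0.0576/0.03767 = 1.529 m/s.
Reynolds number Re = ρVD/μ = 989 · 1.529 · 0.219 / 0.000452 = 7.327e+05.
Re > 4000 → turbulent. Relative roughness ε/D = 0.000119/0.219 = 0.000543. Haaland: 1/√f = -1.8 log₁₀[(0.000543/3.7)^1.11 + 6.9/7.327e+05] = -1.8 log₁₀[5.56e-05 + 9.42e-06] = 7.536, so f = 0.01761.
Darcy-Weisbach: ΔP = f(L/D)(ρV²/2) = 0.01761·(29.4/0.219)·(989·1.529²/2) = 0.01761·134.2·1156 = 2733 Pa.
ΔP = 2733 Pa = 2.73 kPa.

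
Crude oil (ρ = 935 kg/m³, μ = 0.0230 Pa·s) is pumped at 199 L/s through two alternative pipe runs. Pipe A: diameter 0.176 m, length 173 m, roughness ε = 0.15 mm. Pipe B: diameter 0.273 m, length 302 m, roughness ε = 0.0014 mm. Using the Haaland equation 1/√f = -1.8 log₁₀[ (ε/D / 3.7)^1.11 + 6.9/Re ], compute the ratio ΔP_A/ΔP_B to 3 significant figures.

Pipe A: V = Q/A = 0.199/0.02433 = 8.18 m/s; Re = 5.852e+04; ε/D = 0.000852; Haaland → f = 0.02281; ΔP_A = f(L/D)(ρV²/2) = 7.012e+05 Pa.
Pipe B: V = Q/A = 0.199/0.05853 = 3.4 m/s; Re = 3.773e+04; ε/D = 5.13e-06; Haaland → f = 0.0221; ΔP_B = f(L/D)(ρV²/2) = 1.321e+05 Pa.
ΔP_A/ΔP_B = 7.012e+05/1.321e+05 = 5.31.

ΔP_A/ΔP_B ≈ 5.31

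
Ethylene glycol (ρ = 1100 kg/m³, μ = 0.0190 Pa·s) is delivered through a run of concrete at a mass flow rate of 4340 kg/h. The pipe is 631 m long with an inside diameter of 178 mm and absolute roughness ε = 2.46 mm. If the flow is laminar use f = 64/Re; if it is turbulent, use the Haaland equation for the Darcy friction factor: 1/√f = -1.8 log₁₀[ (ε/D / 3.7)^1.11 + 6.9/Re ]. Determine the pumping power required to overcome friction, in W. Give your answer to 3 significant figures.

ṁ = 4340 kg/h = 4340/3600 = 1.206 kg/s.
A = πD²/4 = π(0.178)²/4 = 0.02488 m²; mean velocity V = ṁ/(ρA) = 1.206/(1100 · 0.02488) = 0.04404 m/s.
Reynolds number Re = ρVD/μ = 1100 · 0.04404 · 0.178 / 0.019 = 453.9.
Re < 2300 → laminar flow, so f = 64/Re = 64/453.9 = 0.141 (the turbulent correlation is not needed).
Darcy-Weisbach: ΔP = f(L/D)(ρV²/2) = 0.141·(631/0.178)·(1100·0.04404²/2) = 0.141·3545·1.067 = 533.3 Pa.
Q = ṁ/ρ = 1.206/1100 = 0.001096 m³/s.
Pumping power P = QΔP = 0.001096·533.3 = 0.5845 W = 0.584 W.

P ≈ 0.584 W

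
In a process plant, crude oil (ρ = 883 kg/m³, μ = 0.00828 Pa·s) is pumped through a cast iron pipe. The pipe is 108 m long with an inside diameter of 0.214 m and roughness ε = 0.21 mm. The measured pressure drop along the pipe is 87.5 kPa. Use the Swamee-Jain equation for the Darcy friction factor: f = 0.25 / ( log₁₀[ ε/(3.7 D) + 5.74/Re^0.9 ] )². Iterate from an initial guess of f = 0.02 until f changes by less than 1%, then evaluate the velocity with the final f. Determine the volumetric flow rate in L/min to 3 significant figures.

Rearranging Darcy-Weisbach: V = √(2·ΔP·D/(f·L·ρ)). With ε/D = 0.00021/0.214 = 0.000981, iterate starting from f = 0.02:
  f = 0.02 → V = √(2·8.75e+04·0.214/(0.02·108·883)) = 4.431 m/s; Re = ρVD/μ = 1.011e+05; f → 0.02225
  f = 0.02225 → V = 4.201 m/s; Re = 9.587e+04; f → 0.02237
Converged (Δf/f < 1%). With the final f = 0.02237: V = √(2·8.75e+04·0.214/(0.02237·108·883)) = 4.19 m/s.
Q = V·A = 4.19·(π/4·0.214²) = 0.1507 m³/s = 9040 L/min.

Q ≈ 9040 L/min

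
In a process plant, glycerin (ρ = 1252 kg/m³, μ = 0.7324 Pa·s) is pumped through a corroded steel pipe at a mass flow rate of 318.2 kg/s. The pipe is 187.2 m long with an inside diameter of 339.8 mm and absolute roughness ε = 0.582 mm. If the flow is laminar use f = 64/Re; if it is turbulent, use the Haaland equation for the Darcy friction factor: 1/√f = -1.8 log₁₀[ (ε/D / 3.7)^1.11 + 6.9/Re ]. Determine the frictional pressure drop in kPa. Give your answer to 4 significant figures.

A = πD²/4 = π(0.3398)²/4 = 0.09069 m²; mean velocity V = ṁ/(ρA) = 318.2/(1252 · 0.09069) = 2.803 m/s.
Reynolds number Re = ρVD/μ = 1252 · 2.803 · 0.3398 / 0.732 = 1628.
Re < 2300 → laminar flow, so f = 64/Re = 64/1628 = 0.03931 (the turbulent correlation is not needed).
Darcy-Weisbach: ΔP = f(L/D)(ρV²/2) = 0.03931·(187.2/0.3398)·(1252·2.803²/2) = 0.03931·550.9·4917 = 1.065e+05 Pa.
ΔP = 1.065e+05 Pa = 106.5 kPa.

ΔP ≈ 106.5 kPa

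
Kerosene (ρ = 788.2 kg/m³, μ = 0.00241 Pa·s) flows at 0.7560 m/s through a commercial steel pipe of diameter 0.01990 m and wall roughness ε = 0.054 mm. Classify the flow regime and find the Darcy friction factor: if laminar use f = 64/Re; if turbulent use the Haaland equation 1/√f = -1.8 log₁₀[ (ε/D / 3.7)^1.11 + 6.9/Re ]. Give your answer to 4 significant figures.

Re = ρVD/μ = 788.2·0.756·0.0199/0.00241 = 4920.
Re > 4000 → turbulent. ε/D = 5.4e-05/0.0199 = 0.00271; Haaland: 1/√f = -1.8 log₁₀[0.000332 + 0.0014] = 4.97, so f = 0.04049.

f ≈ 0.04049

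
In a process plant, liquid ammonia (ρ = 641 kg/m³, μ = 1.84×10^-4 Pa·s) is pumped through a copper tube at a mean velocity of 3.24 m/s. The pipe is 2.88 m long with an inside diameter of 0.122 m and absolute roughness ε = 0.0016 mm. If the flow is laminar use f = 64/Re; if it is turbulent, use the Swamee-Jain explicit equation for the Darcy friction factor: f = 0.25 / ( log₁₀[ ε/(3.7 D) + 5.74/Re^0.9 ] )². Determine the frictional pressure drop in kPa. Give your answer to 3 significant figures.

Reynolds number Re = ρVD/μ = 641 · 3.24 · 0.122 / 0.000184 = 1.377e+06.
Re > 4000 → turbulent. Relative roughness ε/D = 1.6e-06/0.122 = 1.31e-05. Swamee-Jain: f = 0.25/(log₁₀[1.31e-05/3.7 + 5.74/1.377e+06^0.9])² = 0.25/(log₁₀[3.54e-06 + 1.71e-05])² = 0.25/(-4.684)² = 0.01139.
Darcy-Weisbach: ΔP = f(L/D)(ρV²/2) = 0.01139·(2.88/0.122)·(641·3.24²/2) = 0.01139·23.61·3364 = 904.8 Pa.
ΔP = 904.8 Pa = 0.905 kPa.

ΔP ≈ 0.905 kPa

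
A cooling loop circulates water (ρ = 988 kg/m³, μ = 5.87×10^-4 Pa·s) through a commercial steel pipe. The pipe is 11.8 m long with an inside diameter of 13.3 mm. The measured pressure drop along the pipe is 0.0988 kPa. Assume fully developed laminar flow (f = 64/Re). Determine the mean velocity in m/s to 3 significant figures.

V ≈ 0.0788 m/s

For laminar flow, f = 64/Re with Re = ρVD/μ, so Darcy-Weisbach reduces to ΔP = 32μLV/D². Solving for V: V = ΔP·D²/(32μL) = 98.8·(0.0133)²/(32·0.000587·11.8) = 0.07885 m/s.
Check: Re = ρVD/μ = 988·0.07885·0.0133/0.000587 = 1765 < 2300, so the laminar assumption holds.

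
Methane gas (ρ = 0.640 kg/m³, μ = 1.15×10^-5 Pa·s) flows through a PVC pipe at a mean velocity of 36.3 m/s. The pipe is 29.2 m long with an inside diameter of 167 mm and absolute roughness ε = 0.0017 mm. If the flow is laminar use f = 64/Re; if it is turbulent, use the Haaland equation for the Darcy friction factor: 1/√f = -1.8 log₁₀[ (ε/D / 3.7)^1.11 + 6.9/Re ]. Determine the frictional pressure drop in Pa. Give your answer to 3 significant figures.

Reynolds number Re = ρVD/μ = 0.64 · 36.3 · 0.167 / 1.15e-05 = 3.374e+05.
Re > 4000 → turbulent. Relative roughness ε/D = 1.7e-06/0.167 = 1.02e-05. Haaland: 1/√f = -1.8 log₁₀[(1.02e-05/3.7)^1.11 + 6.9/3.374e+05] = -1.8 log₁₀[6.73e-07 + 2.05e-05] = 8.415, so f = 0.01412.
Darcy-Weisbach: ΔP = f(L/D)(ρV²/2) = 0.01412·(29.2/0.167)·(0.64·36.3²/2) = 0.01412·174.9·421.7 = 1041 Pa.

ΔP ≈ 1040 Pa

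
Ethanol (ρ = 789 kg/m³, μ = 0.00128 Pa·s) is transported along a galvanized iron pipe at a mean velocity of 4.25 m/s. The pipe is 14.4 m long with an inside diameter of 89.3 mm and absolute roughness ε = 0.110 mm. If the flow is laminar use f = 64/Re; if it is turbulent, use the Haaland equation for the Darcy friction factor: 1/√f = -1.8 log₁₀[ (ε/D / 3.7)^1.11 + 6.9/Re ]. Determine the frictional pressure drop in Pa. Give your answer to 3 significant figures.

Reynolds number Re = ρVD/μ = 789 · 4.25 · 0.0893 / 0.00128 = 2.339e+05.
Re > 4000 → turbulent. Relative roughness ε/D = 0.00011/0.0893 = 0.00123. Haaland: 1/√f = -1.8 log₁₀[(0.00123/3.7)^1.11 + 6.9/2.339e+05] = -1.8 log₁₀[0.000138 + 2.95e-05] = 6.797, so f = 0.02165.
Darcy-Weisbach: ΔP = f(L/D)(ρV²/2) = 0.02165·(14.4/0.0893)·(789·4.25²/2) = 0.02165·161.3·7126 = 2.487e+04 Pa.

ΔP ≈ 24900 Pa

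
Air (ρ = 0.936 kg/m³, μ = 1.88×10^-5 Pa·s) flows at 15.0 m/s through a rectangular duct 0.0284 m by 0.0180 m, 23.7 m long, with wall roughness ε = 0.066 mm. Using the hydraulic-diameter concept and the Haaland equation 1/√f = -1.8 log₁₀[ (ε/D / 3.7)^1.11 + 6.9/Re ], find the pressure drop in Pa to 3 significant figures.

ΔP ≈ 3630 Pa

Hydraulic diameter D_h = 4A/P = 4·(0.0284·0.018)/(2·(0.0284+0.018)) = 0.002045/0.0928 = 0.02203 m.
Re = ρVD_h/μ = 0.936·15·0.02203/1.88e-05 = 1.646e+04.
ε/D_h = 6.6e-05/0.02203 = 0.003; Haaland gives 1/√f = -1.8 log₁₀[0.00037+0.000419] = 5.585, so f = 0.03206.
ΔP = f(L/D_h)(ρV²/2) = 0.03206·23.7/0.02203·105.3 = 3631 Pa.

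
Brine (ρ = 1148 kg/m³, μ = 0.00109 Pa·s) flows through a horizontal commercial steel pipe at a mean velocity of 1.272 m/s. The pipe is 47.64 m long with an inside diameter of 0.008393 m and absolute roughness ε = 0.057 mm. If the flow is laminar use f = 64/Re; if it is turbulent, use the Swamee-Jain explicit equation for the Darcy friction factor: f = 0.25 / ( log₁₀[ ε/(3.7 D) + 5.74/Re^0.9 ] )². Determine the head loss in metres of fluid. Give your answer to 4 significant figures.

h_f ≈ 18.66 m

Reynolds number Re = ρVD/μ = 1148 · 1.272 · 0.008393 / 0.00109 = 1.124e+04.
Re > 4000 → turbulent. Relative roughness ε/D = 5.7e-05/0.008393 = 0.00679. Swamee-Jain: f = 0.25/(log₁₀[0.00679/3.7 + 5.74/1.124e+04^0.9])² = 0.25/(log₁₀[0.00184 + 0.0013])² = 0.25/(-2.504)² = 0.03987.
Darcy-Weisbach: ΔP = f(L/D)(ρV²/2) = 0.03987·(47.64/0.008393)·(1148·1.272²/2) = 0.03987·5676·928.7 = 2.102e+05 Pa.
Head loss h_f = ΔP/(ρg) = 2.102e+05/(1148·9.81) = 18.66 m.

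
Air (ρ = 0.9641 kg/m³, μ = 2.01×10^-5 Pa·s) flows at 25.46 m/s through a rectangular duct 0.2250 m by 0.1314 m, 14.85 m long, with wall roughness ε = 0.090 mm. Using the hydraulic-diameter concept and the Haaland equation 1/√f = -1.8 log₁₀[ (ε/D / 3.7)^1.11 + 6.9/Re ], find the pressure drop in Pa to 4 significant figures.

ΔP ≈ 526.8 Pa

Hydraulic diameter D_h = 4A/P = 4·(0.225·0.1314)/(2·(0.225+0.1314)) = 0.1183/0.7128 = 0.1659 m.
Re = ρVD_h/μ = 0.9641·25.46·0.1659/2.01e-05 = 2.026e+05.
ε/D_h = 9e-05/0.1659 = 0.000542; Haaland gives 1/√f = -1.8 log₁₀[5.55e-05+3.41e-05] = 7.286, so f = 0.01884.
ΔP = f(L/D_h)(ρV²/2) = 0.01884·14.85/0.1659·312.5 = 526.8 Pa.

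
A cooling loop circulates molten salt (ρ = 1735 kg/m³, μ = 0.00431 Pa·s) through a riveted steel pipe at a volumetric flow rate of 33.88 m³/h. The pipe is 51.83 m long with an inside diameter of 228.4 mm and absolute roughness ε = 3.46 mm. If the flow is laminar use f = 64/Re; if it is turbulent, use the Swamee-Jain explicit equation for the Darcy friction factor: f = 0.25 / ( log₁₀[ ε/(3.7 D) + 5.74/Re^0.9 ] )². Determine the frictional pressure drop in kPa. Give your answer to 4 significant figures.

Q = 33.88 m³/h = 33.88/3600 = 0.009411 m³/s.
Cross-sectional area A = πD²/4 = π(0.2284)²/4 = 0.04097 m²; mean velocity V = Q/A = 0.009411/0.04097 = 0.2297 m/s.
Reynolds number Re = ρVD/μ = 1735 · 0.2297 · 0.2284 / 0.00431 = 2.112e+04.
Re > 4000 → turbulent. Relative roughness ε/D = 0.00346/0.2284 = 0.0151. Swamee-Jain: f = 0.25/(log₁₀[0.0151/3.7 + 5.74/2.112e+04^0.9])² = 0.25/(log₁₀[0.00409 + 0.000736])² = 0.25/(-2.316)² = 0.04661.
Darcy-Weisbach: ΔP = f(L/D)(ρV²/2) = 0.04661·(51.83/0.2284)·(1735·0.2297²/2) = 0.04661·226.9·45.77 = 484.1 Pa.
ΔP = 484.1 Pa = 0.4841 kPa.

ΔP ≈ 0.4841 kPa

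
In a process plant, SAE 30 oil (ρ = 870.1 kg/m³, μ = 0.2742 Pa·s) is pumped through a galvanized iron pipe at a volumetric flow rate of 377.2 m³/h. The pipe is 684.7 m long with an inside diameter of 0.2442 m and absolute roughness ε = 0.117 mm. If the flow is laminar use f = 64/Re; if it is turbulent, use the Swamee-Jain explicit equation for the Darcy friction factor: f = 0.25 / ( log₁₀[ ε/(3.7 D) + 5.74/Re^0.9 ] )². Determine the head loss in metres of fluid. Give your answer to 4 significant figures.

Q = 377.2 m³/h = 377.2/3600 = 0.1048 m³/s.
Cross-sectional area A = πD²/4 = π(0.2442)²/4 = 0.04684 m²; mean velocity V = Q/A = 0.1048/0.04684 = 2.237 m/s.
Reynolds number Re = ρVD/μ = 870.1 · 2.237 · 0.2442 / 0.274 = 1734.
Re < 2300 → laminar flow, so f = 64/Re = 64/1734 = 0.03692 (the turbulent correlation is not needed).
Darcy-Weisbach: ΔP = f(L/D)(ρV²/2) = 0.03692·(684.7/0.2442)·(870.1·2.237²/2) = 0.03692·2804·2177 = 2.254e+05 Pa.
Head loss h_f = ΔP/(ρg) = 2.254e+05/(870.1·9.81) = 26.40 m.

h_f ≈ 26.40 m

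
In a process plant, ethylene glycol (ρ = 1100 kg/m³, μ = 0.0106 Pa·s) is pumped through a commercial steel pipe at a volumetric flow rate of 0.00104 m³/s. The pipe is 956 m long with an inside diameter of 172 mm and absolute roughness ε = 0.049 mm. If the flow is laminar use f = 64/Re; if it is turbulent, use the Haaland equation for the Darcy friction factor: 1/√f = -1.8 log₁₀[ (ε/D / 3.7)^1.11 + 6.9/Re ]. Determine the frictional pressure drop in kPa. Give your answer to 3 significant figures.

Cross-sectional area A = πD²/4 = π(0.172)²/4 = 0.02324 m²; mean velocity V = Q/A = 0.00104/0.02324 = 0.04476 m/s.
Reynolds number Re = ρVD/μ = 1100 · 0.04476 · 0.172 / 0.0106 = 798.9.
Re < 2300 → laminar flow, so f = 64/Re = 64/798.9 = 0.08011 (the turbulent correlation is not needed).
Darcy-Weisbach: ΔP = f(L/D)(ρV²/2) = 0.08011·(956/0.172)·(1100·0.04476²/2) = 0.08011·5558·1.102 = 490.6 Pa.
ΔP = 490.6 Pa = 0.491 kPa.

ΔP ≈ 0.491 kPa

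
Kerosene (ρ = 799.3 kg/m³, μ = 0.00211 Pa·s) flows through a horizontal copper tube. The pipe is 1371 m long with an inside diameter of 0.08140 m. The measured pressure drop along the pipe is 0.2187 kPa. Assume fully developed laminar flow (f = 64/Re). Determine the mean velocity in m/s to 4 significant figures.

V ≈ 0.01565 m/s

For laminar flow, f = 64/Re with Re = ρVD/μ, so Darcy-Weisbach reduces to ΔP = 32μLV/D². Solving for V: V = ΔP·D²/(32μL) = 218.7·(0.0814)²/(32·0.00211·1371) = 0.01565 m/s.
Check: Re = ρVD/μ = 799.3·0.01565·0.0814/0.00211 = 482.7 < 2300, so the laminar assumption holds.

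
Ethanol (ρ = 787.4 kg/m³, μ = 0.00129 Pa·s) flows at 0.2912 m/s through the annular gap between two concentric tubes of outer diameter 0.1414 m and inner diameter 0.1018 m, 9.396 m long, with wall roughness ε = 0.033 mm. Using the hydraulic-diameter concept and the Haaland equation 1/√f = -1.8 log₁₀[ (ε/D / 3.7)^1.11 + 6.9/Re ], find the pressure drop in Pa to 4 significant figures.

Hydraulic diameter D_h = 4A/P = D_o - D_i = 0.1414 - 0.1018 = 0.0396 m.
Re = ρVD_h/μ = 787.4·0.2912·0.0396/0.00129 = 7039.
ε/D_h = 3.3e-05/0.0396 = 0.000833; Haaland gives 1/√f = -1.8 log₁₀[8.94e-05+0.00098] = 5.347, so f = 0.03497.
ΔP = f(L/D_h)(ρV²/2) = 0.03497·9.396/0.0396·33.38 = 277 Pa.

ΔP ≈ 277.0 Pa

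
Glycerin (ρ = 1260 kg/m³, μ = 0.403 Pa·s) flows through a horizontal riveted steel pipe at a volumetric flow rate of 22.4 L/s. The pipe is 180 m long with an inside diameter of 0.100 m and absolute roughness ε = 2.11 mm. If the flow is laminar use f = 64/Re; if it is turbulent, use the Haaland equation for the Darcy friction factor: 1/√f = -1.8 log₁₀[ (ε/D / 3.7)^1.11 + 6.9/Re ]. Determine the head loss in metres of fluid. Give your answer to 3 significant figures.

h_f ≈ 53.6 m

Q = 22.4 L/s = 22.4/1000 = 0.0224 m³/s.
Cross-sectional area A = πD²/4 = π(0.1)²/4 = 0.007854 m²; mean velocity V = Q/A = 0.0224/0.007854 = 2.852 m/s.
Reynolds number Re = ρVD/μ = 1260 · 2.852 · 0.1 / 0.403 = 891.7.
Re < 2300 → laminar flow, so f = 64/Re = 64/891.7 = 0.07177 (the turbulent correlation is not needed).
Darcy-Weisbach: ΔP = f(L/D)(ρV²/2) = 0.07177·(180/0.1)·(1260·2.852²/2) = 0.07177·1800·5125 = 6.62e+05 Pa.
Head loss h_f = ΔP/(ρg) = 6.62e+05/(1260·9.81) = 53.6 m.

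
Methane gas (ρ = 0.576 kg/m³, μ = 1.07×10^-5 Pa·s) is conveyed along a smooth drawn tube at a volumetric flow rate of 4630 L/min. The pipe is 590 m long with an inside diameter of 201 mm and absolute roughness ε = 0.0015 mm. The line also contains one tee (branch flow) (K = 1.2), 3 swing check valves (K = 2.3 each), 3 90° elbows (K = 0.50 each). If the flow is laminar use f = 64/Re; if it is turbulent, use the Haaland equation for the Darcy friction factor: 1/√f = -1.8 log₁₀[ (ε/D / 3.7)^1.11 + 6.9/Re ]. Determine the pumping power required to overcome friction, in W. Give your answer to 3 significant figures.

Q = 4630 L/min = 4630/60000 = 0.07717 m³/s.
Cross-sectional area A = πD²/4 = π(0.201)²/4 = 0.03173 m²; mean velocity V = Q/A = 0.07717/0.03173 = 2.432 m/s.
Reynolds number Re = ρVD/μ = 0.576 · 2.432 · 0.201 / 1.07e-05 = 2.631e+04.
Re > 4000 → turbulent. Relative roughness ε/D = 1.5e-06/0.201 = 7.46e-06. Haaland: 1/√f = -1.8 log₁₀[(7.46e-06/3.7)^1.11 + 6.9/2.631e+04] = -1.8 log₁₀[4.77e-07 + 0.000262] = 6.445, so f = 0.02407.
Total minor-loss coefficient ΣK = 1·1.2 + 3·2.3 + 3·0.5 = 9.6.
ΔP = [f·L/D + ΣK]·(ρV²/2) = [0.02407·590/0.201 + 9.6]·(0.576·2.432²/2) = [70.67 + 9.6]·1.703 = 136.7 Pa.
Pumping power P = QΔP = 0.07717·136.7 = 10.55 W = 10.5 W.

P ≈ 10.5 W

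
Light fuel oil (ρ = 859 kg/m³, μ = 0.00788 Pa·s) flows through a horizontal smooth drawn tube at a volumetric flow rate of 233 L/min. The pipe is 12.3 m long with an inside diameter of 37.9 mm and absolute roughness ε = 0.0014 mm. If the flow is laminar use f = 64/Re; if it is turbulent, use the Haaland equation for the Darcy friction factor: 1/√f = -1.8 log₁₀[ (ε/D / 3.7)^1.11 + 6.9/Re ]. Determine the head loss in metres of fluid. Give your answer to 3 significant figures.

h_f ≈ 5.52 m

Q = 233 L/min = 233/60000 = 0.003883 m³/s.
Cross-sectional area A = πD²/4 = π(0.0379)²/4 = 0.001128 m²; mean velocity V = Q/A = 0.003883/0.001128 = 3.442 m/s.
Reynolds number Re = ρVD/μ = 859 · 3.442 · 0.0379 / 0.00788 = 1.422e+04.
Re > 4000 → turbulent. Relative roughness ε/D = 1.4e-06/0.0379 = 3.69e-05. Haaland: 1/√f = -1.8 log₁₀[(3.69e-05/3.7)^1.11 + 6.9/1.422e+04] = -1.8 log₁₀[2.81e-06 + 0.000485] = 5.961, so f = 0.02814.
Darcy-Weisbach: ΔP = f(L/D)(ρV²/2) = 0.02814·(12.3/0.0379)·(859·3.442²/2) = 0.02814·324.5·5089 = 4.648e+04 Pa.
Head loss h_f = ΔP/(ρg) = 4.648e+04/(859·9.81) = 5.52 m.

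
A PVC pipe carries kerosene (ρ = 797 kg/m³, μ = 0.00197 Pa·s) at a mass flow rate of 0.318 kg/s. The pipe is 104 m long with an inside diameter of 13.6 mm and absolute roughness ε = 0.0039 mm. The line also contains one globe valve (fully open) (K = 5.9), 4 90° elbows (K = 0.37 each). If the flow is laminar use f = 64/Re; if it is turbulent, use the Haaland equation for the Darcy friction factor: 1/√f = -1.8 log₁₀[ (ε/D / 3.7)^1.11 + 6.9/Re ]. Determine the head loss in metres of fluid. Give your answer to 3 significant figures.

A = πD²/4 = π(0.0136)²/4 = 0.0001453 m²; mean velocity V = ṁ/(ρA) = 0.318/(797 · 0.0001453) = 2.747 m/s.
Reynolds number Re = ρVD/μ = 797 · 2.747 · 0.0136 / 0.00197 = 1.511e+04.
Re > 4000 → turbulent. Relative roughness ε/D = 3.9e-06/0.0136 = 0.000287. Haaland: 1/√f = -1.8 log₁₀[(0.000287/3.7)^1.11 + 6.9/1.511e+04] = -1.8 log₁₀[2.74e-05 + 0.000457] = 5.967, so f = 0.02808.
Total minor-loss coefficient ΣK = 1·5.9 + 4·0.37 = 7.38.
ΔP = [f·L/D + ΣK]·(ρV²/2) = [0.02808·104/0.0136 + 7.38]·(797·2.747²/2) = [214.7 + 7.38]·3006 = 6.678e+05 Pa.
Head loss h_f = ΔP/(ρg) = 6.678e+05/(797·9.81) = 85.4 m.

h_f ≈ 85.4 m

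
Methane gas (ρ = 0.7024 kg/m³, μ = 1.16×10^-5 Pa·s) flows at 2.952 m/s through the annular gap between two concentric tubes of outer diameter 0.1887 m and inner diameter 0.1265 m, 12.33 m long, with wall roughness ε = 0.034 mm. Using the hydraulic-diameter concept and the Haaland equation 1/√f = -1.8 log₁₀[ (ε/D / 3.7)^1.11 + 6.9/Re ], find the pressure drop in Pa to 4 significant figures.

ΔP ≈ 18.64 Pa

Hydraulic diameter D_h = 4A/P = D_o - D_i = 0.1887 - 0.1265 = 0.0622 m.
Re = ρVD_h/μ = 0.7024·2.952·0.0622/1.16e-05 = 1.112e+04.
ε/D_h = 3.4e-05/0.0622 = 0.000547; Haaland gives 1/√f = -1.8 log₁₀[5.6e-05+0.000621] = 5.705, so f = 0.03072.
ΔP = f(L/D_h)(ρV²/2) = 0.03072·12.33/0.0622·3.06 = 18.64 Pa.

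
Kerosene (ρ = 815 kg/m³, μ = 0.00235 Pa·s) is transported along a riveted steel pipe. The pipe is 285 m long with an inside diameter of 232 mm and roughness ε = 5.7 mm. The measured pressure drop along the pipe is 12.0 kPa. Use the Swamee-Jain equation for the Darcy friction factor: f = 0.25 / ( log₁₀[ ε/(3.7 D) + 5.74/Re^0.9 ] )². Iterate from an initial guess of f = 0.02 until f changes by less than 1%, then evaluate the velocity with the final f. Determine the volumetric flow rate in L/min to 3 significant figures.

Rearranging Darcy-Weisbach: V = √(2·ΔP·D/(f·L·ρ)). With ε/D = 0.0057/0.232 = 0.0246, iterate starting from f = 0.02:
  f = 0.02 → V = √(2·1.2e+04·0.232/(0.02·285·815)) = 1.095 m/s; Re = ρVD/μ = 8.809e+04; f → 0.05335
  f = 0.05335 → V = 0.6703 m/s; Re = 5.393e+04; f → 0.0537
Converged (Δf/f < 1%). With the final f = 0.0537: V = √(2·1.2e+04·0.232/(0.0537·285·815)) = 0.6681 m/s.
Q = V·A = 0.6681·(π/4·0.232²) = 0.02824 m³/s = 1690 L/min.

Q ≈ 1690 L/min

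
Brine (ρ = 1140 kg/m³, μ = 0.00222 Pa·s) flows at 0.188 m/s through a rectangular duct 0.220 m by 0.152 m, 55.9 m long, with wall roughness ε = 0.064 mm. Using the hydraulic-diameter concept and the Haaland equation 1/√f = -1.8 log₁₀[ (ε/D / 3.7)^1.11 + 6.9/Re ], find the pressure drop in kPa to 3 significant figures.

ΔP ≈ 0.171 kPa

Hydraulic diameter D_h = 4A/P = 4·(0.22·0.152)/(2·(0.22+0.152)) = 0.1338/0.744 = 0.1798 m.
Re = ρVD_h/μ = 1140·0.188·0.1798/0.00222 = 1.736e+04.
ε/D_h = 6.4e-05/0.1798 = 0.000356; Haaland gives 1/√f = -1.8 log₁₀[3.48e-05+0.000398] = 6.056, so f = 0.02727.
ΔP = f(L/D_h)(ρV²/2) = 0.02727·55.9/0.1798·20.15 = 170.8 Pa.
ΔP = 0.171 kPa.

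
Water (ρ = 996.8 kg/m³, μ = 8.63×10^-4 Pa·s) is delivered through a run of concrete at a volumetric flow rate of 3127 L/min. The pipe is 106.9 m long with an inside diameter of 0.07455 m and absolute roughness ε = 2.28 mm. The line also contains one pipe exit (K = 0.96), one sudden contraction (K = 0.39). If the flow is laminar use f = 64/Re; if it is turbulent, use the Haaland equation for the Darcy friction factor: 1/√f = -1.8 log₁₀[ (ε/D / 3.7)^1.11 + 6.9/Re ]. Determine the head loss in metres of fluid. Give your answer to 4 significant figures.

Q = 3127 L/min = 3127/60000 = 0.05212 m³/s.
Cross-sectional area A = πD²/4 = π(0.07455)²/4 = 0.004365 m²; mean velocity V = Q/A = 0.05212/0.004365 = 11.94 m/s.
Reynolds number Re = ρVD/μ = 996.8 · 11.94 · 0.07455 / 0.000863 = 1.028e+06.
Re > 4000 → turbulent. Relative roughness ε/D = 0.00228/0.07455 = 0.0306. Haaland: 1/√f = -1.8 log₁₀[(0.0306/3.7)^1.11 + 6.9/1.028e+06] = -1.8 log₁₀[0.00488 + 6.71e-06] = 4.16, so f = 0.05778.
Total minor-loss coefficient ΣK = 1·0.96 + 1·0.39 = 1.35.
ΔP = [f·L/D + ΣK]·(ρV²/2) = [0.05778·106.9/0.07455 + 1.35]·(996.8·11.94²/2) = [82.85 + 1.35]·7.105e+04 = 5.983e+06 Pa.
Head loss h_f = ΔP/(ρg) = 5.983e+06/(996.8·9.81) = 611.8 m.

h_f ≈ 611.8 m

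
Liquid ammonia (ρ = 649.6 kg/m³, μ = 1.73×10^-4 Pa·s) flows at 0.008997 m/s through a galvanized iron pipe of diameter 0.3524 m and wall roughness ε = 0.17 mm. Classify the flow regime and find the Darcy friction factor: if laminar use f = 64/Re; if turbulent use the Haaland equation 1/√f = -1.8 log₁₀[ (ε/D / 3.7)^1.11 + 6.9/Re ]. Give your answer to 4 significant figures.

f ≈ 0.03011

Re = ρVD/μ = 649.6·0.008997·0.3524/0.000173 = 1.191e+04.
Re > 4000 → turbulent. ε/D = 0.00017/0.3524 = 0.000482; Haaland: 1/√f = -1.8 log₁₀[4.87e-05 + 0.00058] = 5.763, so f = 0.03011.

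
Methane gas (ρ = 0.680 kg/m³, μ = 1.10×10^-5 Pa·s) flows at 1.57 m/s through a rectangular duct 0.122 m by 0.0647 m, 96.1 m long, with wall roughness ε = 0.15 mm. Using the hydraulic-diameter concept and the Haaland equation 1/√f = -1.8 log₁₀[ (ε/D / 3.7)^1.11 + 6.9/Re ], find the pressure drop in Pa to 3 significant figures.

ΔP ≈ 33.1 Pa

Hydraulic diameter D_h = 4A/P = 4·(0.122·0.0647)/(2·(0.122+0.0647)) = 0.03157/0.3734 = 0.08456 m.
Re = ρVD_h/μ = 0.68·1.57·0.08456/1.1e-05 = 8207.
ε/D_h = 0.00015/0.08456 = 0.00177; Haaland gives 1/√f = -1.8 log₁₀[0.000207+0.000841] = 5.364, so f = 0.03476.
ΔP = f(L/D_h)(ρV²/2) = 0.03476·96.1/0.08456·0.8381 = 33.11 Pa.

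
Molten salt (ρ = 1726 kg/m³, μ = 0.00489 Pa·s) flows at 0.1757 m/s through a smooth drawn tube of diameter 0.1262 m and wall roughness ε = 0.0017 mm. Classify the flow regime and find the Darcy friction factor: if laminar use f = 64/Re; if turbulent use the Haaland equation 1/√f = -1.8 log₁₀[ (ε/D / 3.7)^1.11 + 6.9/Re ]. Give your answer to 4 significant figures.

f ≈ 0.03309

Re = ρVD/μ = 1726·0.1757·0.1262/0.00489 = 7826.
Re > 4000 → turbulent. ε/D = 1.7e-06/0.1262 = 1.35e-05; Haaland: 1/√f = -1.8 log₁₀[9.18e-07 + 0.000882] = 5.498, so f = 0.03309.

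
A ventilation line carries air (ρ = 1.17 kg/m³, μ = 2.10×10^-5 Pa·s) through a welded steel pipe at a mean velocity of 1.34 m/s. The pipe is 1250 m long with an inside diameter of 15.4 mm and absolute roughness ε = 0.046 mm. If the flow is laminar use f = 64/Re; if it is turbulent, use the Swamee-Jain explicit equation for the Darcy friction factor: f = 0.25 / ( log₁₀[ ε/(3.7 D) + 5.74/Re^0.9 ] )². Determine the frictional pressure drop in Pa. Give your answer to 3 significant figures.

Reynolds number Re = ρVD/μ = 1.17 · 1.34 · 0.0154 / 2.1e-05 = 1150.
Re < 2300 → laminar flow, so f = 64/Re = 64/1150 = 0.05567 (the turbulent correlation is not needed).
Darcy-Weisbach: ΔP = f(L/D)(ρV²/2) = 0.05567·(1250/0.0154)·(1.17·1.34²/2) = 0.05567·8.117e+04·1.05 = 4746 Pa.

ΔP ≈ 4750 Pa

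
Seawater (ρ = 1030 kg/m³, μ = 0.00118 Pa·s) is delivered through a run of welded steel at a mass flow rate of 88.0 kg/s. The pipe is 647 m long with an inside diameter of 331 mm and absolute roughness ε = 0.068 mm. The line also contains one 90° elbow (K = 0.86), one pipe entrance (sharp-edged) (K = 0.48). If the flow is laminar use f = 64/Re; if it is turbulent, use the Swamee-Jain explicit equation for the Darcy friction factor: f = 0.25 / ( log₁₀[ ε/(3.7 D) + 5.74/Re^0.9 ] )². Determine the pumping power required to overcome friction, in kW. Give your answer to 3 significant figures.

P ≈ 1.45 kW

A = πD²/4 = π(0.331)²/4 = 0.08605 m²; mean velocity V = ṁ/(ρA) = 88/(1030 · 0.08605) = 0.9929 m/s.
Reynolds number Re = ρVD/μ = 1030 · 0.9929 · 0.331 / 0.00118 = 2.869e+05.
Re > 4000 → turbulent. Relative roughness ε/D = 6.8e-05/0.331 = 0.000205. Swamee-Jain: f = 0.25/(log₁₀[0.000205/3.7 + 5.74/2.869e+05^0.9])² = 0.25/(log₁₀[5.55e-05 + 7.03e-05])² = 0.25/(-3.9)² = 0.01643.
Total minor-loss coefficient ΣK = 1·0.86 + 1·0.48 = 1.34.
ΔP = [f·L/D + ΣK]·(ρV²/2) = [0.01643·647/0.331 + 1.34]·(1030·0.9929²/2) = [32.12 + 1.34]·507.7 = 1.699e+04 Pa.
Q = ṁ/ρ = 88/1030 = 0.08544 m³/s.
Pumping power P = QΔP = 0.08544·1.699e+04 = 1452 W = 1.45 kW.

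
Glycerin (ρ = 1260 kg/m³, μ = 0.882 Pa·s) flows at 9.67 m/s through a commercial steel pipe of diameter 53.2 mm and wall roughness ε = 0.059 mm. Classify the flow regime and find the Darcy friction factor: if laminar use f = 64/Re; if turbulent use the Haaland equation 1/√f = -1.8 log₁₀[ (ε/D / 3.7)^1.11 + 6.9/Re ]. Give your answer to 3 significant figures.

f ≈ 0.0871

Re = ρVD/μ = 1260·9.67·0.0532/0.882 = 734.9.
Re < 2300 → laminar, so f = 64/Re = 0.08708 (roughness is irrelevant in laminar flow).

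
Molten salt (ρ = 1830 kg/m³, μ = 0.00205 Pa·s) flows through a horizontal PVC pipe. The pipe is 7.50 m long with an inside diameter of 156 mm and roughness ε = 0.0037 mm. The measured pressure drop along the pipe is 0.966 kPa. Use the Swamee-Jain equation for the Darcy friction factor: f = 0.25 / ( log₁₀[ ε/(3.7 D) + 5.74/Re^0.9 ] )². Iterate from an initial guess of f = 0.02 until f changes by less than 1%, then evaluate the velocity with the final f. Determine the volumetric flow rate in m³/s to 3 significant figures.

Q ≈ 0.0221 m³/s

Rearranging Darcy-Weisbach: V = √(2·ΔP·D/(f·L·ρ)). With ε/D = 3.7e-06/0.156 = 2.37e-05, iterate starting from f = 0.02:
  f = 0.02 → V = √(2·966·0.156/(0.02·7.5·1830)) = 1.048 m/s; Re = ρVD/μ = 1.459e+05; f → 0.01671
  f = 0.01671 → V = 1.146 m/s; Re = 1.596e+05; f → 0.01643
  f = 0.01643 → V = 1.156 m/s; Re = 1.61e+05; f → 0.0164
Converged (Δf/f < 1%). With the final f = 0.0164: V = √(2·966·0.156/(0.0164·7.5·1830)) = 1.157 m/s.
Q = V·A = 1.157·(π/4·0.156²) = 0.02212 m³/s = 0.0221 m³/s.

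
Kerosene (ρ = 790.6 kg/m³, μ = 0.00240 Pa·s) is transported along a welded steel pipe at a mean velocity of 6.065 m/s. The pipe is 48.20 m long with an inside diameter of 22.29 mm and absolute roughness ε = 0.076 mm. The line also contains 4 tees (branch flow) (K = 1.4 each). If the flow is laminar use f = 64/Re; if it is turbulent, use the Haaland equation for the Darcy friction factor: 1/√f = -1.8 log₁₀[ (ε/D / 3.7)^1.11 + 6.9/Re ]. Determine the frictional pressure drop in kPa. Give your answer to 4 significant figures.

ΔP ≈ 1009 kPa

Reynolds number Re = ρVD/μ = 790.6 · 6.065 · 0.02229 / 0.0024 = 4.453e+04.
Re > 4000 → turbulent. Relative roughness ε/D = 7.6e-05/0.02229 = 0.00341. Haaland: 1/√f = -1.8 log₁₀[(0.00341/3.7)^1.11 + 6.9/4.453e+04] = -1.8 log₁₀[0.000427 + 0.000155] = 5.823, so f = 0.02949.
Total minor-loss coefficient ΣK = 4·1.4 = 5.6.
ΔP = [f·L/D + ΣK]·(ρV²/2) = [0.02949·48.2/0.02229 + 5.6]·(790.6·6.065²/2) = [63.77 + 5.6]·1.454e+04 = 1.009e+06 Pa.
ΔP = 1.009e+06 Pa = 1009 kPa.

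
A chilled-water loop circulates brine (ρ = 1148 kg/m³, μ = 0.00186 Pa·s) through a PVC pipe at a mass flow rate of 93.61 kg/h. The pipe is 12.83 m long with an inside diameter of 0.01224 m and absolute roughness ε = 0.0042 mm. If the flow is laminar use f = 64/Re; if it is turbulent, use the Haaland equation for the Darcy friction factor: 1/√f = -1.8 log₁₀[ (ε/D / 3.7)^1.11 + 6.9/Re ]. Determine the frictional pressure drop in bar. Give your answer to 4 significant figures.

ΔP ≈ 0.009812 bar

ṁ = 93.61 kg/h = 93.61/3600 = 0.026 kg/s.
A = πD²/4 = π(0.01224)²/4 = 0.0001177 m²; mean velocity V = ṁ/(ρA) = 0.026/(1148 · 0.0001177) = 0.1925 m/s.
Reynolds number Re = ρVD/μ = 1148 · 0.1925 · 0.01224 / 0.00186 = 1454.
Re < 2300 → laminar flow, so f = 64/Re = 64/1454 = 0.04401 (the turbulent correlation is not needed).
Darcy-Weisbach: ΔP = f(L/D)(ρV²/2) = 0.04401·(12.83/0.01224)·(1148·0.1925²/2) = 0.04401·1048·21.27 = 981.2 Pa.
ΔP = 981.2 Pa = 0.009812 bar.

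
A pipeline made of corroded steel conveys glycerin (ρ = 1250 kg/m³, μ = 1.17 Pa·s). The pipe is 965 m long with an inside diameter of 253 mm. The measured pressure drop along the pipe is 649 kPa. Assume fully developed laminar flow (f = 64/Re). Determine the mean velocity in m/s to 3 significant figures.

For laminar flow, f = 64/Re with Re = ρVD/μ, so Darcy-Weisbach reduces to ΔP = 32μLV/D². Solving for V: V = ΔP·D²/(32μL) = 6.49e+05·(0.253)²/(32·1.17·965) = 1.15 m/s.
Check: Re = ρVD/μ = 1250·1.15·0.253/1.17 = 310.8 < 2300, so the laminar assumption holds.

V ≈ 1.15 m/s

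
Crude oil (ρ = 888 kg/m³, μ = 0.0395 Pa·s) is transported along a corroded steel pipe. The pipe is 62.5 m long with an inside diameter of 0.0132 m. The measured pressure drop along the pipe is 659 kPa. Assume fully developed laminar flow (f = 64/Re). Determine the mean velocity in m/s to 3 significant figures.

V ≈ 1.45 m/s

For laminar flow, f = 64/Re with Re = ρVD/μ, so Darcy-Weisbach reduces to ΔP = 32μLV/D². Solving for V: V = ΔP·D²/(32μL) = 6.59e+05·(0.0132)²/(32·0.0395·62.5) = 1.453 m/s.
Check: Re = ρVD/μ = 888·1.453·0.0132/0.0395 = 431.3 < 2300, so the laminar assumption holds.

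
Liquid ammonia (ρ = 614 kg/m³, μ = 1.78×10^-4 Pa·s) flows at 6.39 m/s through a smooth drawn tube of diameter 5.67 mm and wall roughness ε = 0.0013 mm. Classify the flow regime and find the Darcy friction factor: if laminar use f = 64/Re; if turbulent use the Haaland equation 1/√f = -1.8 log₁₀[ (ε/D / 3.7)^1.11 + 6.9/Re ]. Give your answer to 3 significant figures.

f ≈ 0.0182

Re = ρVD/μ = 614·6.39·0.00567/0.000178 = 1.25e+05.
Re > 4000 → turbulent. ε/D = 1.3e-06/0.00567 = 0.000229; Haaland: 1/√f = -1.8 log₁₀[2.13e-05 + 5.52e-05] = 7.409, so f = 0.01822.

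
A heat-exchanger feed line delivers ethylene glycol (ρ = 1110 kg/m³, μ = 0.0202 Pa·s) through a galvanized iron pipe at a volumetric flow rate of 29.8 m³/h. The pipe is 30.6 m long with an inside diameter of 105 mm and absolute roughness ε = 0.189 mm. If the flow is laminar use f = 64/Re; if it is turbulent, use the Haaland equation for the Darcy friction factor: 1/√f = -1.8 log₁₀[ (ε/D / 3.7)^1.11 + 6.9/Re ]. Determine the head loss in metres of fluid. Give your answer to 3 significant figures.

h_f ≈ 0.521 m

Q = 29.8 m³/h = 29.8/3600 = 0.008278 m³/s.
Cross-sectional area A = πD²/4 = π(0.105)²/4 = 0.008659 m²; mean velocity V = Q/A = 0.008278/0.008659 = 0.956 m/s.
Reynolds number Re = ρVD/μ = 1110 · 0.956 · 0.105 / 0.0202 = 5516.
Re > 4000 → turbulent. Relative roughness ε/D = 0.000189/0.105 = 0.0018. Haaland: 1/√f = -1.8 log₁₀[(0.0018/3.7)^1.11 + 6.9/5516] = -1.8 log₁₀[0.00021 + 0.00125] = 5.104, so f = 0.03839.
Darcy-Weisbach: ΔP = f(L/D)(ρV²/2) = 0.03839·(30.6/0.105)·(1110·0.956²/2) = 0.03839·291.4·507.2 = 5675 Pa.
Head loss h_f = ΔP/(ρg) = 5675/(1110·9.81) = 0.521 m.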